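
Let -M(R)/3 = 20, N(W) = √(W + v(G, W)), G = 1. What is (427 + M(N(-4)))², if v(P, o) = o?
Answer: 134689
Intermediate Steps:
N(W) = √2*√W (N(W) = √(W + W) = √(2*W) = √2*√W)
M(R) = -60 (M(R) = -3*20 = -60)
(427 + M(N(-4)))² = (427 - 60)² = 367² = 134689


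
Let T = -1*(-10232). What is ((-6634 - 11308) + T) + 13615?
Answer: 5905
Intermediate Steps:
T = 10232
((-6634 - 11308) + T) + 13615 = ((-6634 - 11308) + 10232) + 13615 = (-17942 + 10232) + 13615 = -7710 + 13615 = 5905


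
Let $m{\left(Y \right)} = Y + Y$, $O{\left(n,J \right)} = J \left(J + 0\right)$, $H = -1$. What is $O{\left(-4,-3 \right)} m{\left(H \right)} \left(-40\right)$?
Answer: $720$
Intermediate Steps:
$O{\left(n,J \right)} = J^{2}$ ($O{\left(n,J \right)} = J J = J^{2}$)
$m{\left(Y \right)} = 2 Y$
$O{\left(-4,-3 \right)} m{\left(H \right)} \left(-40\right) = \left(-3\right)^{2} \cdot 2 \left(-1\right) \left(-40\right) = 9 \left(-2\right) \left(-40\right) = \left(-18\right) \left(-40\right) = 720$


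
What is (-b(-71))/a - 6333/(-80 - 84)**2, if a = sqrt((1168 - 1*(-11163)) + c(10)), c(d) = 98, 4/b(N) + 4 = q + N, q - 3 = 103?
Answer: -6333/26896 - 4*sqrt(1381)/128433 ≈ -0.23662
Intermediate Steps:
q = 106 (q = 3 + 103 = 106)
b(N) = 4/(102 + N) (b(N) = 4/(-4 + (106 + N)) = 4/(102 + N))
a = 3*sqrt(1381) (a = sqrt((1168 - 1*(-11163)) + 98) = sqrt((1168 + 11163) + 98) = sqrt(12331 + 98) = sqrt(12429) = 3*sqrt(1381) ≈ 111.49)
(-b(-71))/a - 6333/(-80 - 84)**2 = (-4/(102 - 71))/((3*sqrt(1381))) - 6333/(-80 - 84)**2 = (-4/31)*(sqrt(1381)/4143) - 6333/((-164)**2) = (-4/31)*(sqrt(1381)/4143) - 6333/26896 = (-1*4/31)*(sqrt(1381)/4143) - 6333*1/26896 = -4*sqrt(1381)/128433 - 6333/26896 = -6333/26896 - 4*sqrt(1381)/128433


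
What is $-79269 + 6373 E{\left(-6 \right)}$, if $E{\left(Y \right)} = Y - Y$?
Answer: $-79269$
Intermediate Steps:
$E{\left(Y \right)} = 0$
$-79269 + 6373 E{\left(-6 \right)} = -79269 + 6373 \cdot 0 = -79269 + 0 = -79269$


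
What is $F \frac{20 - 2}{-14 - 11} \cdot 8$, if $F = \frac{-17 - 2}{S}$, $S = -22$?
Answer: $- \frac{1368}{275} \approx -4.9745$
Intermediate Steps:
$F = \frac{19}{22}$ ($F = \frac{-17 - 2}{-22} = \left(-19\right) \left(- \frac{1}{22}\right) = \frac{19}{22} \approx 0.86364$)
$F \frac{20 - 2}{-14 - 11} \cdot 8 = \frac{19 \frac{20 - 2}{-14 - 11}}{22} \cdot 8 = \frac{19 \frac{18}{-25}}{22} \cdot 8 = \frac{19 \cdot 18 \left(- \frac{1}{25}\right)}{22} \cdot 8 = \frac{19}{22} \left(- \frac{18}{25}\right) 8 = \left(- \frac{171}{275}\right) 8 = - \frac{1368}{275}$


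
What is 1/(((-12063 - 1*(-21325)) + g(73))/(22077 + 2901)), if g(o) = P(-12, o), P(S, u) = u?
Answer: 24978/9335 ≈ 2.6757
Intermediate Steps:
g(o) = o
1/(((-12063 - 1*(-21325)) + g(73))/(22077 + 2901)) = 1/(((-12063 - 1*(-21325)) + 73)/(22077 + 2901)) = 1/(((-12063 + 21325) + 73)/24978) = 1/((9262 + 73)*(1/24978)) = 1/(9335*(1/24978)) = 1/(9335/24978) = 24978/9335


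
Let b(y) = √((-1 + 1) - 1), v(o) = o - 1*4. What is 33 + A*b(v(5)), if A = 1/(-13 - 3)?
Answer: 33 - I/16 ≈ 33.0 - 0.0625*I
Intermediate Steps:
v(o) = -4 + o (v(o) = o - 4 = -4 + o)
b(y) = I (b(y) = √(0 - 1) = √(-1) = I)
A = -1/16 (A = 1/(-16) = -1/16 ≈ -0.062500)
33 + A*b(v(5)) = 33 - I/16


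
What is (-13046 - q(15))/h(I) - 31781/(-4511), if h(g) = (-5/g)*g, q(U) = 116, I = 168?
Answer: 59532687/22555 ≈ 2639.4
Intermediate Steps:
h(g) = -5
(-13046 - q(15))/h(I) - 31781/(-4511) = (-13046 - 1*116)/(-5) - 31781/(-4511) = (-13046 - 116)*(-⅕) - 31781*(-1/4511) = -13162*(-⅕) + 31781/4511 = 13162/5 + 31781/4511 = 59532687/22555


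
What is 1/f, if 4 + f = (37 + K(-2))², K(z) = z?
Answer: 1/1221 ≈ 0.00081900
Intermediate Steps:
f = 1221 (f = -4 + (37 - 2)² = -4 + 35² = -4 + 1225 = 1221)
1/f = 1/1221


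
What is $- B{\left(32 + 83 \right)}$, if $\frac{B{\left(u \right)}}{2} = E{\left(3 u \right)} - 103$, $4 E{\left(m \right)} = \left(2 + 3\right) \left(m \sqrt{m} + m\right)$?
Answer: $- \frac{1313}{2} - \frac{1725 \sqrt{345}}{2} \approx -16677.0$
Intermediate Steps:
$E{\left(m \right)} = \frac{5 m}{4} + \frac{5 m^{\frac{3}{2}}}{4}$ ($E{\left(m \right)} = \frac{\left(2 + 3\right) \left(m \sqrt{m} + m\right)}{4} = \frac{5 \left(m^{\frac{3}{2}} + m\right)}{4} = \frac{5 \left(m + m^{\frac{3}{2}}\right)}{4} = \frac{5 m + 5 m^{\frac{3}{2}}}{4} = \frac{5 m}{4} + \frac{5 m^{\frac{3}{2}}}{4}$)
$B{\left(u \right)} = -206 + \frac{15 u}{2} + \frac{15 \sqrt{3} u^{\frac{3}{2}}}{2}$ ($B{\left(u \right)} = 2 \left(\left(\frac{5 \cdot 3 u}{4} + \frac{5 \left(3 u\right)^{\frac{3}{2}}}{4}\right) - 103\right) = 2 \left(\left(\frac{15 u}{4} + \frac{5 \cdot 3 \sqrt{3} u^{\frac{3}{2}}}{4}\right) - 103\right) = 2 \left(\left(\frac{15 u}{4} + \frac{15 \sqrt{3} u^{\frac{3}{2}}}{4}\right) - 103\right) = 2 \left(-103 + \frac{15 u}{4} + \frac{15 \sqrt{3} u^{\frac{3}{2}}}{4}\right) = -206 + \frac{15 u}{2} + \frac{15 \sqrt{3} u^{\frac{3}{2}}}{2}$)
$- B{\left(32 + 83 \right)} = - (-206 + \frac{15 \left(32 + 83\right)}{2} + \frac{15 \sqrt{3} \left(32 + 83\right)^{\frac{3}{2}}}{2}) = - (-206 + \frac{15}{2} \cdot 115 + \frac{15 \sqrt{3} \cdot 115^{\frac{3}{2}}}{2}) = - (-206 + \frac{1725}{2} + \frac{15 \sqrt{3} \cdot 115 \sqrt{115}}{2}) = - (-206 + \frac{1725}{2} + \frac{1725 \sqrt{345}}{2}) = - (\frac{1313}{2} + \frac{1725 \sqrt{345}}{2}) = - \frac{1313}{2} - \frac{1725 \sqrt{345}}{2}$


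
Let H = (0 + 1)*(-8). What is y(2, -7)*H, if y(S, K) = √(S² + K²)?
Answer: -8*√53 ≈ -58.241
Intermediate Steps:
y(S, K) = √(K² + S²)
H = -8 (H = 1*(-8) = -8)
y(2, -7)*H = √((-7)² + 2²)*(-8) = √(49 + 4)*(-8) = √53*(-8) = -8*√53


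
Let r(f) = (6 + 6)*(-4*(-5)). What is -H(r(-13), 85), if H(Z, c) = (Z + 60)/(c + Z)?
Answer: -12/13 ≈ -0.92308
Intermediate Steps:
r(f) = 240 (r(f) = 12*20 = 240)
H(Z, c) = (60 + Z)/(Z + c)
-H(r(-13), 85) = -(60 + 240)/(240 + 85) = -300/325 = -1*12/13 = -12/13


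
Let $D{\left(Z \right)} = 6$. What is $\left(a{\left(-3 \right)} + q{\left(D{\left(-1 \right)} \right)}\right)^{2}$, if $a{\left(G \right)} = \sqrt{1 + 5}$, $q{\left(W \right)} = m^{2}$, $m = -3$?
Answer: $\left(9 + \sqrt{6}\right)^{2} \approx 131.09$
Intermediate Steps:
$q{\left(W \right)} = 9$ ($q{\left(W \right)} = \left(-3\right)^{2} = 9$)
$a{\left(G \right)} = \sqrt{6}$
$\left(a{\left(-3 \right)} + q{\left(D{\left(-1 \right)} \right)}\right)^{2} = \left(\sqrt{6} + 9\right)^{2} = \left(9 + \sqrt{6}\right)^{2}$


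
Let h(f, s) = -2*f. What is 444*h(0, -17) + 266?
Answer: 266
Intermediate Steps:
444*h(0, -17) + 266 = 444*(-2*0) + 266 = 444*0 + 266 = 0 + 266 = 266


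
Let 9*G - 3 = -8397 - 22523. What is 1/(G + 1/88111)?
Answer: -792999/2724127778 ≈ -0.00029110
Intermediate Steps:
G = -30917/9 (G = 1/3 + (-8397 - 22523)/9 = 1/3 + (1/9)*(-30920) = 1/3 - 30920/9 = -30917/9 ≈ -3435.2)
1/(G + 1/88111) = 1/(-30917/9 + 1/88111) = 1/(-2724127778/792999) = -792999/2724127778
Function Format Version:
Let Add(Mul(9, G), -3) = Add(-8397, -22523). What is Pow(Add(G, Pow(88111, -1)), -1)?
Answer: Rational(-792999, 2724127778) ≈ -0.00029110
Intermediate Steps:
G = Rational(-30917, 9) (G = Add(Rational(1, 3), Mul(Rational(1, 9), Add(-8397, -22523))) = Add(Rational(1, 3), Mul(Rational(1, 9), -30920)) = Add(Rational(1, 3), Rational(-30920, 9)) = Rational(-30917, 9) ≈ -3435.2)
Pow(Add(G, Pow(88111, -1)), -1) = Pow(Add(Rational(-30917, 9), Pow(88111, -1)), -1) = Pow(Add(Rational(-30917, 9), Rational(1, 88111)), -1) = Pow(Rational(-2724127778, 792999), -1) = Rational(-792999, 2724127778)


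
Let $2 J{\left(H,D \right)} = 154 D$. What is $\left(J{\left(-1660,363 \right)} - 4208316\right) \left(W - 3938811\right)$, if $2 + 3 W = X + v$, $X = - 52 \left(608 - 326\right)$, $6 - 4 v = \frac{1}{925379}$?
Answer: $\frac{8717652886853486715}{528788} \approx 1.6486 \cdot 10^{13}$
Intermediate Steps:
$J{\left(H,D \right)} = 77 D$ ($J{\left(H,D \right)} = \frac{154 D}{2} = 77 D$)
$v = \frac{5552273}{3701516}$ ($v = \frac{3}{2} - \frac{1}{4 \cdot 925379} = \frac{3}{2} - \frac{1}{3701516} = \frac{5552273}{3701516} \approx 1.5$)
$X = -14664$ ($X = \left(-52\right) 282 = -14664$)
$W = - \frac{54280881383}{11104548}$ ($W = - \frac{2}{3} + \frac{-14664 + \frac{5552273}{3701516}}{3} = - \frac{2}{3} + \frac{1}{3} \left(- \frac{54273478351}{3701516}\right) = - \frac{2}{3} - \frac{54273478351}{11104548} = - \frac{54280881383}{11104548} \approx -4888.2$)
$\left(J{\left(-1660,363 \right)} - 4208316\right) \left(W - 3938811\right) = \left(77 \cdot 363 - 4208316\right) \left(- \frac{54280881383}{11104548} - 3938811\right) = \left(27951 - 4208316\right) \left(- \frac{43792996693811}{11104548}\right) = \left(-4180365\right) \left(- \frac{43792996693811}{11104548}\right) = \frac{8717652886853486715}{528788}$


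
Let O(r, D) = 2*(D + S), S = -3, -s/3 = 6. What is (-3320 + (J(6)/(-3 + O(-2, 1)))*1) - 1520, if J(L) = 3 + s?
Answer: -33865/7 ≈ -4837.9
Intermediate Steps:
s = -18 (s = -3*6 = -18)
O(r, D) = -6 + 2*D (O(r, D) = 2*(D - 3) = 2*(-3 + D) = -6 + 2*D)
J(L) = -15 (J(L) = 3 - 18 = -15)
(-3320 + (J(6)/(-3 + O(-2, 1)))*1) - 1520 = (-3320 - 15/(-3 + (-6 + 2*1))*1) - 1520 = (-3320 - 15/(-3 + (-6 + 2))*1) - 1520 = (-3320 - 15/(-3 - 4)*1) - 1520 = (-3320 - 15/(-7)*1) - 1520 = (-3320 - 15*(-1/7)*1) - 1520 = (-3320 + (15/7)*1) - 1520 = (-3320 + 15/7) - 1520 = -23225/7 - 1520 = -33865/7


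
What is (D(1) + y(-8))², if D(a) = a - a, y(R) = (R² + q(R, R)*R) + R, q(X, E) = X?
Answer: 14400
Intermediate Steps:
y(R) = R + 2*R² (y(R) = (R² + R*R) + R = (R² + R²) + R = 2*R² + R = R + 2*R²)
D(a) = 0
(D(1) + y(-8))² = (0 - 8*(1 + 2*(-8)))² = (0 - 8*(1 - 16))² = (0 - 8*(-15))² = (0 + 120)² = 120² = 14400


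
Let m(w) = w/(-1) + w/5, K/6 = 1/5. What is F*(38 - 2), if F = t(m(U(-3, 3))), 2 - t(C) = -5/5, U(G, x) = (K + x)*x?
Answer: 108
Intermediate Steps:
K = 6/5 ≈ 1.2000
U(G, x) = x*(6/5 + x) (U(G, x) = (6/5 + x)*x = x*(6/5 + x))
m(w) = -4*w/5 (m(w) = w*(-1) + w*(⅕) = -w + w/5 = -4*w/5)
t(C) = 3 (t(C) = 2 - (-5)/5 = 2 - 1*(-1) = 2 + 1 = 3)
F = 3
F*(38 - 2) = 3*(38 - 2) = 3*36 = 108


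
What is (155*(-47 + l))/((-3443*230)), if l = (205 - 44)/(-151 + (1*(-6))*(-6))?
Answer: 341/35995 ≈ 0.0094735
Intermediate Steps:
l = -7/5 (l = 161/(-151 - 6*(-6)) = 161/(-151 + 36) = 161/(-115) = 161*(-1/115) = -7/5 ≈ -1.4000)
(155*(-47 + l))/((-3443*230)) = (155*(-47 - 7/5))/((-3443*230)) = (155*(-242/5))/(-791890) = -7502*(-1/791890) = 341/35995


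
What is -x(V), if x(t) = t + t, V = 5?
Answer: -10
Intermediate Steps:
x(t) = 2*t
-x(V) = -2*5 = -1*10 = -10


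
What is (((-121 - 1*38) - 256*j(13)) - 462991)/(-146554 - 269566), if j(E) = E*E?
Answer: 2507/2060 ≈ 1.2170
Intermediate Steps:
j(E) = E²
(((-121 - 1*38) - 256*j(13)) - 462991)/(-146554 - 269566) = (((-121 - 1*38) - 256*13²) - 462991)/(-146554 - 269566) = (((-121 - 38) - 256*169) - 462991)/(-416120) = ((-159 - 43264) - 462991)*(-1/416120) = (-43423 - 462991)*(-1/416120) = -506414*(-1/416120) = 2507/2060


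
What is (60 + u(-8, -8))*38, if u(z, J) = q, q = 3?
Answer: 2394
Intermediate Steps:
u(z, J) = 3
(60 + u(-8, -8))*38 = (60 + 3)*38 = 63*38 = 2394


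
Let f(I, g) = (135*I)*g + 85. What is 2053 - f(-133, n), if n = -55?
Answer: -985557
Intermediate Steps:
f(I, g) = 85 + 135*I*g (f(I, g) = 135*I*g + 85 = 85 + 135*I*g)
2053 - f(-133, n) = 2053 - (85 + 135*(-133)*(-55)) = 2053 - (85 + 987525) = 2053 - 1*987610 = 2053 - 987610 = -985557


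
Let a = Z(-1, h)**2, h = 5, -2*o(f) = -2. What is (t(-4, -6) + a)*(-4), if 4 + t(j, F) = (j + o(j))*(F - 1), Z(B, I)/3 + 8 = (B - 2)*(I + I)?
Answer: -52052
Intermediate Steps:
o(f) = 1 (o(f) = -1/2*(-2) = 1)
Z(B, I) = -24 + 6*I*(-2 + B) (Z(B, I) = -24 + 3*((B - 2)*(I + I)) = -24 + 3*((-2 + B)*(2*I)) = -24 + 3*(2*I*(-2 + B)) = -24 + 6*I*(-2 + B))
a = 12996 (a = (-24 - 12*5 + 6*(-1)*5)**2 = (-24 - 60 - 30)**2 = (-114)**2 = 12996)
t(j, F) = -4 + (1 + j)*(-1 + F) (t(j, F) = -4 + (j + 1)*(F - 1) = -4 + (1 + j)*(-1 + F))
(t(-4, -6) + a)*(-4) = ((-5 - 6 - 1*(-4) - 6*(-4)) + 12996)*(-4) = ((-5 - 6 + 4 + 24) + 12996)*(-4) = (17 + 12996)*(-4) = 13013*(-4) = -52052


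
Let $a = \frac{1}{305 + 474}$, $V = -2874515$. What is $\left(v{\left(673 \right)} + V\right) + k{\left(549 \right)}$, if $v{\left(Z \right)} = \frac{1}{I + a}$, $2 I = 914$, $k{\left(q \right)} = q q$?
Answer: $- \frac{916038875677}{356004} \approx -2.5731 \cdot 10^{6}$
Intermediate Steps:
$k{\left(q \right)} = q^{2}$
$a = \frac{1}{779} \approx 0.0012837$
$I = 457$ ($I = \frac{1}{2} \cdot 914 = 457$)
$v{\left(Z \right)} = \frac{779}{356004}$ ($v{\left(Z \right)} = \frac{1}{457 + \frac{1}{779}} = \frac{1}{\frac{356004}{779}} = \frac{779}{356004}$)
$\left(v{\left(673 \right)} + V\right) + k{\left(549 \right)} = \left(\frac{779}{356004} - 2874515\right) + 549^{2} = - \frac{1023338837281}{356004} + 301401 = - \frac{916038875677}{356004}$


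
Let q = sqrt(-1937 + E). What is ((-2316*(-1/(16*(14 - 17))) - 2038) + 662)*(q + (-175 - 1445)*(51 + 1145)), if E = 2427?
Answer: 2759512860 - 39879*sqrt(10)/4 ≈ 2.7595e+9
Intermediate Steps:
q = 7*sqrt(10) (q = sqrt(-1937 + 2427) = sqrt(490) = 7*sqrt(10) ≈ 22.136)
((-2316*(-1/(16*(14 - 17))) - 2038) + 662)*(q + (-175 - 1445)*(51 + 1145)) = ((-2316*(-1/(16*(14 - 17))) - 2038) + 662)*(7*sqrt(10) + (-175 - 1445)*(51 + 1145)) = ((-2316/((-3*(-16))) - 2038) + 662)*(7*sqrt(10) - 1620*1196) = ((-2316/48 - 2038) + 662)*(7*sqrt(10) - 1937520) = ((-2316*1/48 - 2038) + 662)*(-1937520 + 7*sqrt(10)) = ((-193/4 - 2038) + 662)*(-1937520 + 7*sqrt(10)) = (-8345/4 + 662)*(-1937520 + 7*sqrt(10)) = -5697*(-1937520 + 7*sqrt(10))/4 = 2759512860 - 39879*sqrt(10)/4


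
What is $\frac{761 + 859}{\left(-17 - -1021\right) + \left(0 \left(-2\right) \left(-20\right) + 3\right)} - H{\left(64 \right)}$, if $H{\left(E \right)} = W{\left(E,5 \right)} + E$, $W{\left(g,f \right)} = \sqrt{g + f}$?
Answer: $- \frac{62828}{1007} - \sqrt{69} \approx -70.698$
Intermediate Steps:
$W{\left(g,f \right)} = \sqrt{f + g}$
$H{\left(E \right)} = E + \sqrt{5 + E}$ ($H{\left(E \right)} = \sqrt{5 + E} + E = E + \sqrt{5 + E}$)
$\frac{761 + 859}{\left(-17 - -1021\right) + \left(0 \left(-2\right) \left(-20\right) + 3\right)} - H{\left(64 \right)} = \frac{761 + 859}{\left(-17 - -1021\right) + \left(0 \left(-2\right) \left(-20\right) + 3\right)} - \left(64 + \sqrt{5 + 64}\right) = \frac{1620}{\left(-17 + 1021\right) + \left(0 \left(-20\right) + 3\right)} - \left(64 + \sqrt{69}\right) = \frac{1620}{1004 + \left(0 + 3\right)} - \left(64 + \sqrt{69}\right) = \frac{1620}{1004 + 3} - \left(64 + \sqrt{69}\right) = \frac{1620}{1007} - \left(64 + \sqrt{69}\right) = - \frac{62828}{1007} - \sqrt{69}$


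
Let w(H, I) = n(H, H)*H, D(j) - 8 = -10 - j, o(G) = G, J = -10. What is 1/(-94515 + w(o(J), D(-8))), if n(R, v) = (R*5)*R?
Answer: -1/99515 ≈ -1.0049e-5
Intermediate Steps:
n(R, v) = 5*R² (n(R, v) = (5*R)*R = 5*R²)
D(j) = -2 - j (D(j) = 8 + (-10 - j) = -2 - j)
w(H, I) = 5*H³ (w(H, I) = (5*H²)*H = 5*H³)
1/(-94515 + w(o(J), D(-8))) = 1/(-94515 + 5*(-10)³) = 1/(-94515 + 5*(-1000)) = 1/(-94515 - 5000) = 1/(-99515) = -1/99515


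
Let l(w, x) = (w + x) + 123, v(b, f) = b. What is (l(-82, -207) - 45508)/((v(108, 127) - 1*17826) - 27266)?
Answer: 22837/22492 ≈ 1.0153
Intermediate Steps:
l(w, x) = 123 + w + x
(l(-82, -207) - 45508)/((v(108, 127) - 1*17826) - 27266) = ((123 - 82 - 207) - 45508)/((108 - 1*17826) - 27266) = (-166 - 45508)/((108 - 17826) - 27266) = -45674/(-17718 - 27266) = -45674/(-44984) = -45674*(-1/44984) = 22837/22492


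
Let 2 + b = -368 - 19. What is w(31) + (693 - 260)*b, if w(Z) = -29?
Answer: -168466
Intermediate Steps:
b = -389 (b = -2 + (-368 - 19) = -2 - 387 = -389)
w(31) + (693 - 260)*b = -29 + (693 - 260)*(-389) = -29 + 433*(-389) = -29 - 168437 = -168466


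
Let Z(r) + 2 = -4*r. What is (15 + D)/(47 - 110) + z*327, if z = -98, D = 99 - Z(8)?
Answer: -2019046/63 ≈ -32048.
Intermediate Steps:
Z(r) = -2 - 4*r
D = 133 (D = 99 - (-2 - 4*8) = 99 - (-2 - 32) = 99 - 1*(-34) = 99 + 34 = 133)
(15 + D)/(47 - 110) + z*327 = (15 + 133)/(47 - 110) - 98*327 = 148/(-63) - 32046 = 148*(-1/63) - 32046 = -148/63 - 32046 = -2019046/63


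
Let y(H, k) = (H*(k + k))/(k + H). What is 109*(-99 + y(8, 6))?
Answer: -70305/7 ≈ -10044.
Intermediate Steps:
y(H, k) = 2*H*k/(H + k) (y(H, k) = (H*(2*k))/(H + k) = (2*H*k)/(H + k) = 2*H*k/(H + k))
109*(-99 + y(8, 6)) = 109*(-99 + 2*8*6/(8 + 6)) = 109*(-99 + 2*8*6/14) = 109*(-99 + 2*8*6*(1/14)) = 109*(-99 + 48/7) = 109*(-645/7) = -70305/7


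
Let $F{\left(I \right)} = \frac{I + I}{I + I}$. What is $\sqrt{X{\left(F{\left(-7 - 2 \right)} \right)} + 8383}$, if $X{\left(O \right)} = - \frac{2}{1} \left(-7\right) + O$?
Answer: $\sqrt{8398} \approx 91.641$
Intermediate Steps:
$F{\left(I \right)} = 1$ ($F{\left(I \right)} = \frac{2 I}{2 I} = 2 I \frac{1}{2 I} = 1$)
$X{\left(O \right)} = 14 + O$ ($X{\left(O \right)} = \left(-2\right) 1 \left(-7\right) + O = \left(-2\right) \left(-7\right) + O = 14 + O$)
$\sqrt{X{\left(F{\left(-7 - 2 \right)} \right)} + 8383} = \sqrt{\left(14 + 1\right) + 8383} = \sqrt{15 + 8383} = \sqrt{8398}$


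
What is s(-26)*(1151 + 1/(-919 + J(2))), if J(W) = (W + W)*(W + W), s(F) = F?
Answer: -27023152/903 ≈ -29926.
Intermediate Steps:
J(W) = 4*W**2 (J(W) = (2*W)*(2*W) = 4*W**2)
s(-26)*(1151 + 1/(-919 + J(2))) = -26*(1151 + 1/(-919 + 4*2**2)) = -26*(1151 + 1/(-919 + 4*4)) = -26*(1151 + 1/(-919 + 16)) = -26*(1151 + 1/(-903)) = -26*(1151 - 1/903) = -26*1039352/903 = -27023152/903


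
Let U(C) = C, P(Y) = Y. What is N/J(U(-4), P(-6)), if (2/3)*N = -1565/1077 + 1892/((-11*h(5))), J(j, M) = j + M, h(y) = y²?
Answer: 224369/179500 ≈ 1.2500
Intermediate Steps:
J(j, M) = M + j
N = -224369/17950 (N = 3*(-1565/1077 + 1892/((-11*5²)))/2 = 3*(-1565*1/1077 + 1892/((-11*25)))/2 = 3*(-1565/1077 + 1892/(-275))/2 = 3*(-1565/1077 + 1892*(-1/275))/2 = 3*(-1565/1077 - 172/25)/2 = (3/2)*(-224369/26925) = -224369/17950 ≈ -12.500)
N/J(U(-4), P(-6)) = -224369/(17950*(-6 - 4)) = -224369/17950/(-10) = -224369/17950*(-⅒) = 224369/179500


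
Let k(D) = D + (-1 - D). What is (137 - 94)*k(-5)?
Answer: -43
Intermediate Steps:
k(D) = -1
(137 - 94)*k(-5) = (137 - 94)*(-1) = 43*(-1) = -43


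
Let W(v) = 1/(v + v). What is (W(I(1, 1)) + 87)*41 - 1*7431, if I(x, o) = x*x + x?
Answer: -15415/4 ≈ -3853.8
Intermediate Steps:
I(x, o) = x + x² (I(x, o) = x² + x = x + x²)
W(v) = 1/(2*v)
(W(I(1, 1)) + 87)*41 - 1*7431 = (1/(2*((1*(1 + 1)))) + 87)*41 - 1*7431 = (1/(2*((1*2))) + 87)*41 - 7431 = ((½)/2 + 87)*41 - 7431 = ((½)*(½) + 87)*41 - 7431 = (¼ + 87)*41 - 7431 = (349/4)*41 - 7431 = 14309/4 - 7431 = -15415/4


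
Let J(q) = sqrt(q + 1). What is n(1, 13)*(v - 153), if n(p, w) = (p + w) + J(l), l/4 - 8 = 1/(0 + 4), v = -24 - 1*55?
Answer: -3248 - 232*sqrt(34) ≈ -4600.8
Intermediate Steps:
v = -79 (v = -24 - 55 = -79)
l = 33 (l = 32 + 4/(0 + 4) = 32 + 4/4 = 32 + 4*(1/4) = 32 + 1 = 33)
J(q) = sqrt(1 + q)
n(p, w) = p + w + sqrt(34) (n(p, w) = (p + w) + sqrt(1 + 33) = (p + w) + sqrt(34) = p + w + sqrt(34))
n(1, 13)*(v - 153) = (1 + 13 + sqrt(34))*(-79 - 153) = (14 + sqrt(34))*(-232) = -3248 - 232*sqrt(34)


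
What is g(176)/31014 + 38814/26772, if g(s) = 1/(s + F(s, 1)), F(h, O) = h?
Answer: 35310805847/24355666368 ≈ 1.4498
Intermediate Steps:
g(s) = 1/(2*s) (g(s) = 1/(s + s) = 1/(2*s))
g(176)/31014 + 38814/26772 = ((1/2)/176)/31014 + 38814/26772 = ((1/2)*(1/176))*(1/31014) + 38814*(1/26772) = (1/352)*(1/31014) + 6469/4462 = 1/10916928 + 6469/4462 = 35310805847/24355666368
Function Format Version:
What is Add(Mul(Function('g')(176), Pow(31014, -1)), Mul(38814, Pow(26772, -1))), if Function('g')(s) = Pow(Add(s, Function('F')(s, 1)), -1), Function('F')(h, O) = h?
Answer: Rational(35310805847, 24355666368) ≈ 1.4498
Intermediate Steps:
Function('g')(s) = Mul(Rational(1, 2), Pow(s, -1)) (Function('g')(s) = Pow(Add(s, s), -1) = Pow(Mul(2, s), -1) = Mul(Rational(1, 2), Pow(s, -1)))
Add(Mul(Function('g')(176), Pow(31014, -1)), Mul(38814, Pow(26772, -1))) = Add(Mul(Mul(Rational(1, 2), Pow(176, -1)), Pow(31014, -1)), Mul(38814, Pow(26772, -1))) = Add(Mul(Mul(Rational(1, 2), Rational(1, 176)), Rational(1, 31014)), Mul(38814, Rational(1, 26772))) = Add(Mul(Rational(1, 352), Rational(1, 31014)), Rational(6469, 4462)) = Add(Rational(1, 10916928), Rational(6469, 4462)) = Rational(35310805847, 24355666368)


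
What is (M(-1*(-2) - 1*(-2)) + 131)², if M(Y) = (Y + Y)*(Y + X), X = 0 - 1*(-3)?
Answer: 34969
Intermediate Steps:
X = 3 (X = 0 + 3 = 3)
M(Y) = 2*Y*(3 + Y) (M(Y) = (Y + Y)*(Y + 3) = (2*Y)*(3 + Y) = 2*Y*(3 + Y))
(M(-1*(-2) - 1*(-2)) + 131)² = (2*(-1*(-2) - 1*(-2))*(3 + (-1*(-2) - 1*(-2))) + 131)² = (2*(2 + 2)*(3 + (2 + 2)) + 131)² = (2*4*(3 + 4) + 131)² = (2*4*7 + 131)² = (56 + 131)² = 187² = 34969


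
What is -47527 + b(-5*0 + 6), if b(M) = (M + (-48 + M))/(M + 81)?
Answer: -1378295/29 ≈ -47527.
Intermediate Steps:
b(M) = (-48 + 2*M)/(81 + M)
-47527 + b(-5*0 + 6) = -47527 + 2*(-24 + (-5*0 + 6))/(81 + (-5*0 + 6)) = -47527 + 2*(-24 + (0 + 6))/(81 + (0 + 6)) = -47527 + 2*(-24 + 6)/(81 + 6) = -47527 + 2*(-18)/87 = -47527 + 2*(1/87)*(-18) = -47527 - 12/29 = -1378295/29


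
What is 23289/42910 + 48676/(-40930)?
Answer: -16220977/25090090 ≈ -0.64651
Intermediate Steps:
23289/42910 + 48676/(-40930) = 23289*(1/42910) + 48676*(-1/40930) = 3327/6130 - 24338/20465 = -16220977/25090090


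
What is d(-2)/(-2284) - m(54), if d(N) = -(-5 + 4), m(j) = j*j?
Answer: -6660145/2284 ≈ -2916.0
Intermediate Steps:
m(j) = j²
d(N) = 1 (d(N) = -1*(-1) = 1)
d(-2)/(-2284) - m(54) = 1/(-2284) - 1*54² = 1*(-1/2284) - 1*2916 = -1/2284 - 2916 = -6660145/2284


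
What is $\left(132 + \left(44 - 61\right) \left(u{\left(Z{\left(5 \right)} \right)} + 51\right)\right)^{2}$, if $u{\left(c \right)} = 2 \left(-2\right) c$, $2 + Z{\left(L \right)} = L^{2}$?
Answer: $687241$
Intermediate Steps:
$Z{\left(L \right)} = -2 + L^{2}$
$u{\left(c \right)} = - 4 c$
$\left(132 + \left(44 - 61\right) \left(u{\left(Z{\left(5 \right)} \right)} + 51\right)\right)^{2} = \left(132 + \left(44 - 61\right) \left(- 4 \left(-2 + 5^{2}\right) + 51\right)\right)^{2} = \left(132 - 17 \left(- 4 \left(-2 + 25\right) + 51\right)\right)^{2} = \left(132 - 17 \left(\left(-4\right) 23 + 51\right)\right)^{2} = \left(132 - 17 \left(-92 + 51\right)\right)^{2} = \left(132 - -697\right)^{2} = \left(132 + 697\right)^{2} = 829^{2} = 687241$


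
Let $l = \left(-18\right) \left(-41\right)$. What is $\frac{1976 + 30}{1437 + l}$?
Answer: $\frac{2006}{2175} \approx 0.9223$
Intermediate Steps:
$l = 738$
$\frac{1976 + 30}{1437 + l} = \frac{1976 + 30}{1437 + 738} = \frac{2006}{2175}$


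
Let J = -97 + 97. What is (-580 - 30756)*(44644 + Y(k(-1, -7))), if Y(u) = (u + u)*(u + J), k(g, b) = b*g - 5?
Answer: -1399215072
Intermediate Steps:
J = 0
k(g, b) = -5 + b*g
Y(u) = 2*u² (Y(u) = (u + u)*(u + 0) = (2*u)*u = 2*u²)
(-580 - 30756)*(44644 + Y(k(-1, -7))) = (-580 - 30756)*(44644 + 2*(-5 - 7*(-1))²) = -31336*(44644 + 2*(-5 + 7)²) = -31336*(44644 + 2*2²) = -31336*(44644 + 2*4) = -31336*(44644 + 8) = -31336*44652 = -1399215072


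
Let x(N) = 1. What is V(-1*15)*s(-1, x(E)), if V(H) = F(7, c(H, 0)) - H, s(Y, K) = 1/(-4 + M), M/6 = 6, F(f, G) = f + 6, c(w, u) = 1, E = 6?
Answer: 7/8 ≈ 0.87500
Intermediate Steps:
F(f, G) = 6 + f
M = 36 (M = 6*6 = 36)
s(Y, K) = 1/32 (s(Y, K) = 1/(-4 + 36) = 1/32)
V(H) = 13 - H (V(H) = (6 + 7) - H = 13 - H)
V(-1*15)*s(-1, x(E)) = (13 - (-1)*15)*(1/32) = (13 - 1*(-15))*(1/32) = (13 + 15)*(1/32) = 28*(1/32) = 7/8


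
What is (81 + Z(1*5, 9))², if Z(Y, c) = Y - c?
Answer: 5929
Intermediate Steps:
(81 + Z(1*5, 9))² = (81 + (1*5 - 1*9))² = (81 + (5 - 9))² = (81 - 4)² = 77² = 5929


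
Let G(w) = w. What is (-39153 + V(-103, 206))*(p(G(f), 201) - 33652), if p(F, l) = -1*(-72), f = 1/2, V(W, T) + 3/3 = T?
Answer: 1307873840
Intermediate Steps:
V(W, T) = -1 + T
f = ½ ≈ 0.50000
p(F, l) = 72
(-39153 + V(-103, 206))*(p(G(f), 201) - 33652) = (-39153 + (-1 + 206))*(72 - 33652) = (-39153 + 205)*(-33580) = -38948*(-33580) = 1307873840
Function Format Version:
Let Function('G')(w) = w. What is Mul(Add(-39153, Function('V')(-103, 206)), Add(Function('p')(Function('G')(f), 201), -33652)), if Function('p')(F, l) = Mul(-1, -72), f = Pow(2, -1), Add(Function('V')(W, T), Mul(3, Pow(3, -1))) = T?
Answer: 1307873840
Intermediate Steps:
Function('V')(W, T) = Add(-1, T)
f = Rational(1, 2) ≈ 0.50000
Function('p')(F, l) = 72
Mul(Add(-39153, Function('V')(-103, 206)), Add(Function('p')(Function('G')(f), 201), -33652)) = Mul(Add(-39153, Add(-1, 206)), Add(72, -33652)) = Mul(Add(-39153, 205), -33580) = Mul(-38948, -33580) = 1307873840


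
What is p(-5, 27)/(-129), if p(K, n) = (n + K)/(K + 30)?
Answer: -22/3225 ≈ -0.0068217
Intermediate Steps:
p(K, n) = (K + n)/(30 + K)
p(-5, 27)/(-129) = ((-5 + 27)/(30 - 5))/(-129) = (22/25)*(-1/129) = -22/3225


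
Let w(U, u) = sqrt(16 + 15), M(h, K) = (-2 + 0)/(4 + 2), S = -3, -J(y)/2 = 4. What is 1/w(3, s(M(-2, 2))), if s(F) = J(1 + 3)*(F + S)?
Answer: sqrt(31)/31 ≈ 0.17961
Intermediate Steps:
J(y) = -8 (J(y) = -2*4 = -8)
M(h, K) = -1/3 (M(h, K) = -2/6 = -2*1/6 = -1/3)
s(F) = 24 - 8*F (s(F) = -8*(F - 3) = -8*(-3 + F) = 24 - 8*F)
w(U, u) = sqrt(31)
1/w(3, s(M(-2, 2))) = 1/(sqrt(31)) = sqrt(31)/31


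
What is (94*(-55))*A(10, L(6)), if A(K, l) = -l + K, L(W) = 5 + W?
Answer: 5170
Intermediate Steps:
A(K, l) = K - l
(94*(-55))*A(10, L(6)) = (94*(-55))*(10 - (5 + 6)) = -5170*(10 - 1*11) = -5170*(10 - 11) = -5170*(-1) = 5170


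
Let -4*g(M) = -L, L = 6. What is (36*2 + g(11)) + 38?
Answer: 223/2 ≈ 111.50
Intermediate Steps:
g(M) = 3/2 (g(M) = -(-1)*6/4 = -1/4*(-6) = 3/2)
(36*2 + g(11)) + 38 = (36*2 + 3/2) + 38 = (72 + 3/2) + 38 = 147/2 + 38 = 223/2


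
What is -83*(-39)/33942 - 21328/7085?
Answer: -233660277/80159690 ≈ -2.9149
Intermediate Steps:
-83*(-39)/33942 - 21328/7085 = 3237*(1/33942) - 21328*1/7085 = 1079/11314 - 21328/7085 = -233660277/80159690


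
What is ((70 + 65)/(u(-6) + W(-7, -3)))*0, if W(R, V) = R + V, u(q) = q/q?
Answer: 0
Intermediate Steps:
u(q) = 1
((70 + 65)/(u(-6) + W(-7, -3)))*0 = ((70 + 65)/(1 + (-7 - 3)))*0 = (135/(1 - 10))*0 = (135/(-9))*0 = (135*(-1/9))*0 = -15*0 = 0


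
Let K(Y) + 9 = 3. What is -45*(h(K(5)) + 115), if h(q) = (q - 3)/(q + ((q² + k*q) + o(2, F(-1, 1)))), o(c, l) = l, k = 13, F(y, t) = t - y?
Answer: -238455/46 ≈ -5183.8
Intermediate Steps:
K(Y) = -6 (K(Y) = -9 + 3 = -6)
h(q) = (-3 + q)/(2 + q² + 14*q) (h(q) = (q - 3)/(q + ((q² + 13*q) + (1 - 1*(-1)))) = (-3 + q)/(q + ((q² + 13*q) + (1 + 1))) = (-3 + q)/(q + ((q² + 13*q) + 2)) = (-3 + q)/(q + (2 + q² + 13*q)) = (-3 + q)/(2 + q² + 14*q))
-45*(h(K(5)) + 115) = -45*((-3 - 6)/(2 + (-6)² + 14*(-6)) + 115) = -45*(-9/(2 + 36 - 84) + 115) = -45*(-9/(-46) + 115) = -45*(-1/46*(-9) + 115) = -45*(9/46 + 115) = -45*5299/46 = -238455/46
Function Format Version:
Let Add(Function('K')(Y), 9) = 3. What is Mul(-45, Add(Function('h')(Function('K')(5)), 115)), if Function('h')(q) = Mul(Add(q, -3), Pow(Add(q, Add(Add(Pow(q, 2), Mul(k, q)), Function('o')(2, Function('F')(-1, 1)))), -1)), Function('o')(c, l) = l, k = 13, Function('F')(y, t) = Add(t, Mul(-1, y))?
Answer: Rational(-238455, 46) ≈ -5183.8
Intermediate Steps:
Function('K')(Y) = -6 (Function('K')(Y) = Add(-9, 3) = -6)
Function('h')(q) = Mul(Pow(Add(2, Pow(q, 2), Mul(14, q)), -1), Add(-3, q)) (Function('h')(q) = Mul(Add(q, -3), Pow(Add(q, Add(Add(Pow(q, 2), Mul(13, q)), Add(1, Mul(-1, -1)))), -1)) = Mul(Add(-3, q), Pow(Add(q, Add(Add(Pow(q, 2), Mul(13, q)), Add(1, 1))), -1)) = Mul(Add(-3, q), Pow(Add(q, Add(Add(Pow(q, 2), Mul(13, q)), 2)), -1)) = Mul(Add(-3, q), Pow(Add(q, Add(2, Pow(q, 2), Mul(13, q))), -1)) = Mul(Add(-3, q), Pow(Add(2, Pow(q, 2), Mul(14, q)), -1)) = Mul(Pow(Add(2, Pow(q, 2), Mul(14, q)), -1), Add(-3, q)))
Mul(-45, Add(Function('h')(Function('K')(5)), 115)) = Mul(-45, Add(Mul(Pow(Add(2, Pow(-6, 2), Mul(14, -6)), -1), Add(-3, -6)), 115)) = Mul(-45, Add(Mul(Pow(Add(2, 36, -84), -1), -9), 115)) = Mul(-45, Add(Mul(Pow(-46, -1), -9), 115)) = Mul(-45, Add(Mul(Rational(-1, 46), -9), 115)) = Mul(-45, Add(Rational(9, 46), 115)) = Mul(-45, Rational(5299, 46)) = Rational(-238455, 46)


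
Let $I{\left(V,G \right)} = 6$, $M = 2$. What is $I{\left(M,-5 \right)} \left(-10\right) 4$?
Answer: $-240$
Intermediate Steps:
$I{\left(M,-5 \right)} \left(-10\right) 4 = 6 \left(-10\right) 4 = \left(-60\right) 4 = -240$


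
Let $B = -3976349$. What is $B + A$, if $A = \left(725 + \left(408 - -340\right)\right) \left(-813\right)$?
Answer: $-5173898$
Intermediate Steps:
$A = -1197549$ ($A = \left(725 + \left(408 + 340\right)\right) \left(-813\right) = \left(725 + 748\right) \left(-813\right) = 1473 \left(-813\right) = -1197549$)
$B + A = -3976349 - 1197549 = -5173898$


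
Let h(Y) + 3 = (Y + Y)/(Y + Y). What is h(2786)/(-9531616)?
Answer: 1/4765808 ≈ 2.0983e-7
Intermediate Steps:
h(Y) = -2 (h(Y) = -3 + (Y + Y)/(Y + Y) = -3 + (2*Y)/((2*Y)) = -3 + (2*Y)*(1/(2*Y)) = -3 + 1 = -2)
h(2786)/(-9531616) = -2/(-9531616) = -2*(-1/9531616) = 1/4765808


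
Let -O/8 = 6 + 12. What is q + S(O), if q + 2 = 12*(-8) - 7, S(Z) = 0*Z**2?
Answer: -105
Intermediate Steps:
O = -144 (O = -8*(6 + 12) = -8*18 = -144)
S(Z) = 0
q = -105 (q = -2 + (12*(-8) - 7) = -2 + (-96 - 7) = -2 - 103 = -105)
q + S(O) = -105 + 0 = -105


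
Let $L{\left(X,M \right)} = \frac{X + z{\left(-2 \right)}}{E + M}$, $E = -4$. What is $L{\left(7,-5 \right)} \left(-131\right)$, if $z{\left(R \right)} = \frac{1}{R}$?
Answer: $\frac{1703}{18} \approx 94.611$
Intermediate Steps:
$L{\left(X,M \right)} = \frac{- \frac{1}{2} + X}{-4 + M}$ ($L{\left(X,M \right)} = \frac{X + \frac{1}{-2}}{-4 + M} = \frac{X - \frac{1}{2}}{-4 + M} = \frac{- \frac{1}{2} + X}{-4 + M}$)
$L{\left(7,-5 \right)} \left(-131\right) = \frac{- \frac{1}{2} + 7}{-4 - 5} \left(-131\right) = \frac{1}{-9} \cdot \frac{13}{2} \left(-131\right) = \left(- \frac{1}{9}\right) \frac{13}{2} \left(-131\right) = \left(- \frac{13}{18}\right) \left(-131\right) = \frac{1703}{18}$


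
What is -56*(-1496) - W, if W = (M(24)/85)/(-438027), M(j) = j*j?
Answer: 1039724248832/12410765 ≈ 83776.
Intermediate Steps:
M(j) = j²
W = -192/12410765 (W = (24²/85)/(-438027) = ((1/85)*576)*(-1/438027) = (576/85)*(-1/438027) = -192/12410765 ≈ -1.5470e-5)
-56*(-1496) - W = -56*(-1496) - 1*(-192/12410765) = 83776 + 192/12410765 = 1039724248832/12410765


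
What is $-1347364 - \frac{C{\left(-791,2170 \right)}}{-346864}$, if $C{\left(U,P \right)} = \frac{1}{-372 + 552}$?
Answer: $- \frac{84123371969279}{62435520} \approx -1.3474 \cdot 10^{6}$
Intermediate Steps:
$C{\left(U,P \right)} = \frac{1}{180}$
$-1347364 - \frac{C{\left(-791,2170 \right)}}{-346864} = -1347364 - \frac{1}{180 \left(-346864\right)} = -1347364 - \frac{1}{180} \left(- \frac{1}{346864}\right) = -1347364 - - \frac{1}{62435520} = -1347364 + \frac{1}{62435520} = - \frac{84123371969279}{62435520}$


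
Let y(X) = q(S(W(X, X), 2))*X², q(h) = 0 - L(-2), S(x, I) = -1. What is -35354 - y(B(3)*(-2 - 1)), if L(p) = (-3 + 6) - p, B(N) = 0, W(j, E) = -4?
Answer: -35354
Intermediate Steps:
L(p) = 3 - p
q(h) = -5 (q(h) = 0 - (3 - 1*(-2)) = 0 - (3 + 2) = 0 - 1*5 = 0 - 5 = -5)
y(X) = -5*X²
-35354 - y(B(3)*(-2 - 1)) = -35354 - (-5)*(0*(-2 - 1))² = -35354 - (-5)*(0*(-3))² = -35354 - (-5)*0² = -35354 - (-5)*0 = -35354 - 1*0 = -35354 + 0 = -35354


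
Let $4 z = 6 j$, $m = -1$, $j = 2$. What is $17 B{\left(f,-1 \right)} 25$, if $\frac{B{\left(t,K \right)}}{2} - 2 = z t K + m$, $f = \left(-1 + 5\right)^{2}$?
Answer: $-39950$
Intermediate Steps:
$f = 16$ ($f = 4^{2} = 16$)
$z = 3$ ($z = \frac{6 \cdot 2}{4} = \frac{1}{4} \cdot 12 = 3$)
$B{\left(t,K \right)} = 2 + 6 K t$ ($B{\left(t,K \right)} = 4 + 2 \left(3 t K - 1\right) = 4 + 2 \left(3 K t - 1\right) = 4 + 2 \left(-1 + 3 K t\right) = 4 + \left(-2 + 6 K t\right) = 2 + 6 K t$)
$17 B{\left(f,-1 \right)} 25 = 17 \left(2 + 6 \left(-1\right) 16\right) 25 = 17 \left(2 - 96\right) 25 = 17 \left(-94\right) 25 = \left(-1598\right) 25 = -39950$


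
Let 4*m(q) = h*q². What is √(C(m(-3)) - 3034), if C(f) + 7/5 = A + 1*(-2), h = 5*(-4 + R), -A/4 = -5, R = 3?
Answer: I*√75435/5 ≈ 54.931*I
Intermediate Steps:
A = 20 (A = -4*(-5) = 20)
h = -5 (h = 5*(-4 + 3) = 5*(-1) = -5)
m(q) = -5*q²/4 (m(q) = (-5*q²)/4 = -5*q²/4)
C(f) = 83/5 (C(f) = -7/5 + (20 + 1*(-2)) = -7/5 + (20 - 2) = -7/5 + 18 = 83/5)
√(C(m(-3)) - 3034) = √(83/5 - 3034) = √(-15087/5) = I*√75435/5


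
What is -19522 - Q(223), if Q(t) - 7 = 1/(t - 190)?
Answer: -644458/33 ≈ -19529.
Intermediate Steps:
Q(t) = 7 + 1/(-190 + t) (Q(t) = 7 + 1/(t - 190) = 7 + 1/(-190 + t))
-19522 - Q(223) = -19522 - (-1329 + 7*223)/(-190 + 223) = -19522 - (-1329 + 1561)/33 = -19522 - 232/33 = -644458/33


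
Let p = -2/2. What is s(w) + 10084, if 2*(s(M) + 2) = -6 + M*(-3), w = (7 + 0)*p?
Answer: 20179/2 ≈ 10090.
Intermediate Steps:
p = -1 (p = -2*1/2 = -1)
w = -7 (w = (7 + 0)*(-1) = 7*(-1) = -7)
s(M) = -5 - 3*M/2 (s(M) = -2 + (-6 + M*(-3))/2 = -2 + (-6 - 3*M)/2 = -2 + (-3 - 3*M/2) = -5 - 3*M/2)
s(w) + 10084 = (-5 - 3/2*(-7)) + 10084 = (-5 + 21/2) + 10084 = 11/2 + 10084 = 20179/2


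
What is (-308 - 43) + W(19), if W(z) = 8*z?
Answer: -199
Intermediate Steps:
(-308 - 43) + W(19) = (-308 - 43) + 8*19 = -351 + 152 = -199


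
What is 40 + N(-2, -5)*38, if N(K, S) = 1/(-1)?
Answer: 2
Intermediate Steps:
N(K, S) = -1
40 + N(-2, -5)*38 = 40 - 1*38 = 40 - 38 = 2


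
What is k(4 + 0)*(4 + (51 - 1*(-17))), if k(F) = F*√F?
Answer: 576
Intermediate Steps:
k(F) = F^(3/2)
k(4 + 0)*(4 + (51 - 1*(-17))) = (4 + 0)^(3/2)*(4 + (51 - 1*(-17))) = 4^(3/2)*(4 + (51 + 17)) = 8*(4 + 68) = 8*72 = 576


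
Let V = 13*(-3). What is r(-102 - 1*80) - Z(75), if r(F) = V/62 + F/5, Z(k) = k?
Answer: -34729/310 ≈ -112.03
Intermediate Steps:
V = -39
r(F) = -39/62 + F/5
r(-102 - 1*80) - Z(75) = (-39/62 + (-102 - 1*80)/5) - 1*75 = (-39/62 + (-102 - 80)/5) - 75 = (-39/62 + (1/5)*(-182)) - 75 = (-39/62 - 182/5) - 75 = -11479/310 - 75 = -34729/310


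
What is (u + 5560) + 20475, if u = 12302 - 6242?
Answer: 32095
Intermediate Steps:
u = 6060
(u + 5560) + 20475 = (6060 + 5560) + 20475 = 11620 + 20475 = 32095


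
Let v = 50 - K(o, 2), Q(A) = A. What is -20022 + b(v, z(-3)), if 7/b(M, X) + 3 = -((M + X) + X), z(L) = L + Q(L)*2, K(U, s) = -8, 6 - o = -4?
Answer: -860953/43 ≈ -20022.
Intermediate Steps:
o = 10 (o = 6 - 1*(-4) = 6 + 4 = 10)
v = 58 (v = 50 - 1*(-8) = 50 + 8 = 58)
z(L) = 3*L (z(L) = L + L*2 = L + 2*L = 3*L)
b(M, X) = 7/(-3 - M - 2*X) (b(M, X) = 7/(-3 - ((M + X) + X)) = 7/(-3 - (M + 2*X)) = 7/(-3 + (-M - 2*X)) = 7/(-3 - M - 2*X))
-20022 + b(v, z(-3)) = -20022 - 7/(3 + 58 + 2*(3*(-3))) = -20022 - 7/(3 + 58 + 2*(-9)) = -20022 - 7/(3 + 58 - 18) = -20022 - 7/43 = -860953/43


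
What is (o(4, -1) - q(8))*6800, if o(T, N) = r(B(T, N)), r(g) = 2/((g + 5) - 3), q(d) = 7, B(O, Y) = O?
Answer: -136000/3 ≈ -45333.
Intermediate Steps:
r(g) = 2/(2 + g) (r(g) = 2/((5 + g) - 3) = 2/(2 + g))
o(T, N) = 2/(2 + T)
(o(4, -1) - q(8))*6800 = (2/(2 + 4) - 1*7)*6800 = (2/6 - 7)*6800 = (2*(⅙) - 7)*6800 = (⅓ - 7)*6800 = -20/3*6800 = -136000/3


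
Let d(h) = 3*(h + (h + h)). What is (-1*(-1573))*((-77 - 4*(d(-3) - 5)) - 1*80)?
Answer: -45617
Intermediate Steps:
d(h) = 9*h (d(h) = 3*(h + 2*h) = 3*(3*h) = 9*h)
(-1*(-1573))*((-77 - 4*(d(-3) - 5)) - 1*80) = (-1*(-1573))*((-77 - 4*(9*(-3) - 5)) - 1*80) = 1573*((-77 - 4*(-27 - 5)) - 80) = 1573*((-77 - 4*(-32)) - 80) = 1573*((-77 + 128) - 80) = 1573*(51 - 80) = 1573*(-29) = -45617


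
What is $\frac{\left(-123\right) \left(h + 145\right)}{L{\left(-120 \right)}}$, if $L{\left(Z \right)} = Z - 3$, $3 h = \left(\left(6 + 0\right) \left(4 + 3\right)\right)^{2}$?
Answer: $733$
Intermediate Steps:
$h = 588$ ($h = \frac{\left(\left(6 + 0\right) \left(4 + 3\right)\right)^{2}}{3} = \frac{\left(6 \cdot 7\right)^{2}}{3} = \frac{42^{2}}{3} = \frac{1}{3} \cdot 1764 = 588$)
$L{\left(Z \right)} = -3 + Z$
$\frac{\left(-123\right) \left(h + 145\right)}{L{\left(-120 \right)}} = \frac{\left(-123\right) \left(588 + 145\right)}{-3 - 120} = \frac{\left(-123\right) 733}{-123} = \left(-90159\right) \left(- \frac{1}{123}\right) = 733$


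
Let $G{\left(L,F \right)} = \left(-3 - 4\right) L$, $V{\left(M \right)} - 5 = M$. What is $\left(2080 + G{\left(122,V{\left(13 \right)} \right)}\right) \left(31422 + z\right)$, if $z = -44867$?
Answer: $-16483570$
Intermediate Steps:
$V{\left(M \right)} = 5 + M$
$G{\left(L,F \right)} = - 7 L$
$\left(2080 + G{\left(122,V{\left(13 \right)} \right)}\right) \left(31422 + z\right) = \left(2080 - 854\right) \left(31422 - 44867\right) = \left(2080 - 854\right) \left(-13445\right) = 1226 \left(-13445\right) = -16483570$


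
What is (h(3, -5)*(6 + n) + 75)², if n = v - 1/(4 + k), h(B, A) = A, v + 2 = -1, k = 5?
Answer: 297025/81 ≈ 3667.0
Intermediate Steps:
v = -3 (v = -2 - 1 = -3)
n = -28/9 (n = -3 - 1/(4 + 5) = -3 - 1/9 = -3 - 1*⅑ = -3 - ⅑ = -28/9 ≈ -3.1111)
(h(3, -5)*(6 + n) + 75)² = (-5*(6 - 28/9) + 75)² = (-5*26/9 + 75)² = (-130/9 + 75)² = (545/9)² = 297025/81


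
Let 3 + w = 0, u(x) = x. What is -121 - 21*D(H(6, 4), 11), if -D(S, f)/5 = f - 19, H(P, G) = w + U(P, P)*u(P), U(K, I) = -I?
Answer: -961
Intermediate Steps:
w = -3 (w = -3 + 0 = -3)
H(P, G) = -3 - P**2 (H(P, G) = -3 + (-P)*P = -3 - P**2)
D(S, f) = 95 - 5*f (D(S, f) = -5*(f - 19) = -5*(-19 + f) = 95 - 5*f)
-121 - 21*D(H(6, 4), 11) = -121 - 21*(95 - 5*11) = -121 - 21*(95 - 55) = -121 - 21*40 = -121 - 840 = -961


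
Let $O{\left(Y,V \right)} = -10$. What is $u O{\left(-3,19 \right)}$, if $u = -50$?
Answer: $500$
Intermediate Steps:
$u O{\left(-3,19 \right)} = \left(-50\right) \left(-10\right) = 500$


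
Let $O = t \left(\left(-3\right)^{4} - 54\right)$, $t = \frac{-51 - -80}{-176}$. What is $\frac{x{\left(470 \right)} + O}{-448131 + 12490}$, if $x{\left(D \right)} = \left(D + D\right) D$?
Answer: $- \frac{77756017}{76672816} \approx -1.0141$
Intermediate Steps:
$t = - \frac{29}{176}$ ($t = \left(-51 + 80\right) \left(- \frac{1}{176}\right) = 29 \left(- \frac{1}{176}\right) = - \frac{29}{176} \approx -0.16477$)
$O = - \frac{783}{176}$ ($O = - \frac{29 \left(\left(-3\right)^{4} - 54\right)}{176} = - \frac{29 \left(81 - 54\right)}{176} = \left(- \frac{29}{176}\right) 27 = - \frac{783}{176} \approx -4.4489$)
$x{\left(D \right)} = 2 D^{2}$ ($x{\left(D \right)} = 2 D D = 2 D^{2}$)
$\frac{x{\left(470 \right)} + O}{-448131 + 12490} = \frac{2 \cdot 470^{2} - \frac{783}{176}}{-448131 + 12490} = \frac{2 \cdot 220900 - \frac{783}{176}}{-435641} = \left(441800 - \frac{783}{176}\right) \left(- \frac{1}{435641}\right) = \frac{77756017}{176} \left(- \frac{1}{435641}\right) = - \frac{77756017}{76672816}$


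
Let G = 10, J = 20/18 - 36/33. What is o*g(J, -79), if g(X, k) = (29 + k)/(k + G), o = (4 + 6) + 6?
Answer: 800/69 ≈ 11.594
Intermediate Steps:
J = 2/99 (J = 20*(1/18) - 36*1/33 = 10/9 - 12/11 = 2/99 ≈ 0.020202)
o = 16 (o = 10 + 6 = 16)
g(X, k) = (29 + k)/(10 + k) (g(X, k) = (29 + k)/(k + 10) = (29 + k)/(10 + k))
o*g(J, -79) = 16*((29 - 79)/(10 - 79)) = 16*(-50/(-69)) = 16*(-1/69*(-50)) = 16*(50/69) = 800/69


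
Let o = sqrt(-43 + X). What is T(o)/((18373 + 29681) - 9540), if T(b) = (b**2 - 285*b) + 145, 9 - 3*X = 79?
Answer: 118/57771 - 95*I*sqrt(597)/38514 ≈ 0.0020425 - 0.060269*I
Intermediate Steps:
X = -70/3 (X = 3 - 1/3*79 = 3 - 79/3 = -70/3 ≈ -23.333)
o = I*sqrt(597)/3 (o = sqrt(-43 - 70/3) = sqrt(-199/3) = I*sqrt(597)/3 ≈ 8.1445*I)
T(b) = 145 + b**2 - 285*b
T(o)/((18373 + 29681) - 9540) = (145 + (I*sqrt(597)/3)**2 - 95*I*sqrt(597))/((18373 + 29681) - 9540) = (145 - 199/3 - 95*I*sqrt(597))/(48054 - 9540) = (236/3 - 95*I*sqrt(597))/38514 = (236/3 - 95*I*sqrt(597))*(1/38514) = 118/57771 - 95*I*sqrt(597)/38514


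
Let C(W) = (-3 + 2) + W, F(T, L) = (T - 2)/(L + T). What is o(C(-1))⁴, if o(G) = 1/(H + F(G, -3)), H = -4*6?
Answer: 625/181063936 ≈ 3.4518e-6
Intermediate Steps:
F(T, L) = (-2 + T)/(L + T)
C(W) = -1 + W
H = -24
o(G) = 1/(-24 + (-2 + G)/(-3 + G))
o(C(-1))⁴ = ((3 - (-1 - 1))/(-70 + 23*(-1 - 1)))⁴ = ((3 - 1*(-2))/(-70 + 23*(-2)))⁴ = ((3 + 2)/(-70 - 46))⁴ = (5/(-116))⁴ = (-1/116*5)⁴ = (-5/116)⁴ = 625/181063936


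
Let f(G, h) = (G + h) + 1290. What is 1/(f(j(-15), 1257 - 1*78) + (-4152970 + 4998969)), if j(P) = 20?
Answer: 1/848488 ≈ 1.1786e-6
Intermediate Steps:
f(G, h) = 1290 + G + h
1/(f(j(-15), 1257 - 1*78) + (-4152970 + 4998969)) = 1/((1290 + 20 + (1257 - 1*78)) + (-4152970 + 4998969)) = 1/((1290 + 20 + (1257 - 78)) + 845999) = 1/((1290 + 20 + 1179) + 845999) = 1/(2489 + 845999) = 1/848488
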